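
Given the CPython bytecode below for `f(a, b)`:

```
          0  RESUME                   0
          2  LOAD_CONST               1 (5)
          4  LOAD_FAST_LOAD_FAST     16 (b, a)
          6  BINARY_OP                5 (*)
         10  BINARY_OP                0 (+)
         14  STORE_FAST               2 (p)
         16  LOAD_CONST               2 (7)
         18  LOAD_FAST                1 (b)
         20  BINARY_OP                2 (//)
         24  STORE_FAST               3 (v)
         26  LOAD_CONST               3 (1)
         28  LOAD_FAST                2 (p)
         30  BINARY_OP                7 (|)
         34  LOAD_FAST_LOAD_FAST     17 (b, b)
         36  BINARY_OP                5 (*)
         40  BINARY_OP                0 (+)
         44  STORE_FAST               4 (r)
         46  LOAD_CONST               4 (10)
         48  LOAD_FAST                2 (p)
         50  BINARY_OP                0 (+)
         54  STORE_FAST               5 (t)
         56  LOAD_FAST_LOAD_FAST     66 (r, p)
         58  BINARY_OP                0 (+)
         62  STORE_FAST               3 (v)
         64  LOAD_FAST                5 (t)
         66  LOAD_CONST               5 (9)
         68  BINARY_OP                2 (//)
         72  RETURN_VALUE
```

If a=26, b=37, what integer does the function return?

LOAD_CONST → push 5. Stack: [5]
LOAD_FAST_LOAD_FAST b,a → push 37,26. Stack: [5, 37, 26]
BINARY_OP * → 37 * 26 = 962. Stack: [5, 962]
BINARY_OP + → 5 + 962 = 967. Stack: [967]
STORE_FAST p → p=967. Stack: []
LOAD_CONST → push 7. Stack: [7]
LOAD_FAST b → push 37. Stack: [7, 37]
BINARY_OP // → 7 // 37 = 0. Stack: [0]
STORE_FAST v → v=0. Stack: []
LOAD_CONST → push 1. Stack: [1]
LOAD_FAST p → push 967. Stack: [1, 967]
BINARY_OP | → 1 | 967 = 967. Stack: [967]
LOAD_FAST_LOAD_FAST b,b → push 37,37. Stack: [967, 37, 37]
BINARY_OP * → 37 * 37 = 1369. Stack: [967, 1369]
BINARY_OP + → 967 + 1369 = 2336. Stack: [2336]
STORE_FAST r → r=2336. Stack: []
LOAD_CONST → push 10. Stack: [10]
LOAD_FAST p → push 967. Stack: [10, 967]
BINARY_OP + → 10 + 967 = 977. Stack: [977]
STORE_FAST t → t=977. Stack: []
LOAD_FAST_LOAD_FAST r,p → push 2336,967. Stack: [2336, 967]
BINARY_OP + → 2336 + 967 = 3303. Stack: [3303]
STORE_FAST v → v=3303. Stack: []
LOAD_FAST t → push 977. Stack: [977]
LOAD_CONST → push 9. Stack: [977, 9]
BINARY_OP // → 977 // 9 = 108. Stack: [108]
RETURN_VALUE → return 108.

108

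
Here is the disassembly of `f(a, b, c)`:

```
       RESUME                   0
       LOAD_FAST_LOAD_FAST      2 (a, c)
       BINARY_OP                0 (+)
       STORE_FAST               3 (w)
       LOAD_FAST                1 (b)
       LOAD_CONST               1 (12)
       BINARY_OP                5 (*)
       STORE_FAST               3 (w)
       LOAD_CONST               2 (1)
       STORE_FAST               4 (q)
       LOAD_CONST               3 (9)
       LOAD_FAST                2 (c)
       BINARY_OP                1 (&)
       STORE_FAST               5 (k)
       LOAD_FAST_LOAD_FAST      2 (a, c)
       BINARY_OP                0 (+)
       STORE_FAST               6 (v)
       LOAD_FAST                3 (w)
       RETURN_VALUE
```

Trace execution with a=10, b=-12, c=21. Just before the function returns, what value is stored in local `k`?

1

LOAD_FAST_LOAD_FAST a,c → push 10,21. Stack: [10, 21]
BINARY_OP + → 10 + 21 = 31. Stack: [31]
STORE_FAST w → w=31. Stack: []
LOAD_FAST b → push -12. Stack: [-12]
LOAD_CONST → push 12. Stack: [-12, 12]
BINARY_OP * → -12 * 12 = -144. Stack: [-144]
STORE_FAST w → w=-144. Stack: []
LOAD_CONST → push 1. Stack: [1]
STORE_FAST q → q=1. Stack: []
LOAD_CONST → push 9. Stack: [9]
LOAD_FAST c → push 21. Stack: [9, 21]
BINARY_OP & → 9 & 21 = 1. Stack: [1]
STORE_FAST k → k=1. Stack: []
LOAD_FAST_LOAD_FAST a,c → push 10,21. Stack: [10, 21]
BINARY_OP + → 10 + 21 = 31. Stack: [31]
STORE_FAST v → v=31. Stack: []
LOAD_FAST w → push -144. Stack: [-144]
RETURN_VALUE → return -144.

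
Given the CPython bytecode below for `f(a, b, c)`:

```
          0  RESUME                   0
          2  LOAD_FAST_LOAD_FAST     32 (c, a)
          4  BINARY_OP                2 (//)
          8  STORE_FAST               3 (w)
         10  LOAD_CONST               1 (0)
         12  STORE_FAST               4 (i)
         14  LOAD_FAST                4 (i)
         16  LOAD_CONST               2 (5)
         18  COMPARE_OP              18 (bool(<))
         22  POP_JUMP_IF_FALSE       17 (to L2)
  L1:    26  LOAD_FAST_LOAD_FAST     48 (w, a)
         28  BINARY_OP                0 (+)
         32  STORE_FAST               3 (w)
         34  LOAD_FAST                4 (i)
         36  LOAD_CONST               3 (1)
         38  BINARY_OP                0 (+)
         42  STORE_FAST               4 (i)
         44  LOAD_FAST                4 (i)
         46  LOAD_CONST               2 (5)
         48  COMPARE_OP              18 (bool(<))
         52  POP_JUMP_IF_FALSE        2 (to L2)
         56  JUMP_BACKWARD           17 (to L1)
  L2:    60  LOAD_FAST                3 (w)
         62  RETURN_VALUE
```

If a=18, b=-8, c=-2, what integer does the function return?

89

LOAD_FAST_LOAD_FAST c,a → push -2,18
BINARY_OP // → -2 // 18 = -1
STORE_FAST w → w=-1
LOAD_CONST → push 0
STORE_FAST i → i=0
LOAD_FAST i → push 0
LOAD_CONST → push 5
COMPARE_OP bool(<) → 0 vs 5 = True
POP_JUMP_IF_FALSE → pop True; no jump
LOAD_FAST_LOAD_FAST w,a → push -1,18
BINARY_OP + → -1 + 18 = 17
STORE_FAST w → w=17
LOAD_FAST i → push 0
LOAD_CONST → push 1
BINARY_OP + → 0 + 1 = 1
STORE_FAST i → i=1
LOAD_FAST i → push 1
LOAD_CONST → push 5
COMPARE_OP bool(<) → 1 vs 5 = True
POP_JUMP_IF_FALSE → pop True; no jump
LOAD_FAST_LOAD_FAST w,a → push 17,18
BINARY_OP + → 17 + 18 = 35
STORE_FAST w → w=35
LOAD_FAST i → push 1
LOAD_CONST → push 1
BINARY_OP + → 1 + 1 = 2
STORE_FAST i → i=2
LOAD_FAST i → push 2
LOAD_CONST → push 5
COMPARE_OP bool(<) → 2 vs 5 = True
POP_JUMP_IF_FALSE → pop True; no jump
LOAD_FAST_LOAD_FAST w,a → push 35,18
BINARY_OP + → 35 + 18 = 53
STORE_FAST w → w=53
LOAD_FAST i → push 2
LOAD_CONST → push 1
BINARY_OP + → 2 + 1 = 3
STORE_FAST i → i=3
LOAD_FAST i → push 3
LOAD_CONST → push 5
COMPARE_OP bool(<) → 3 vs 5 = True
POP_JUMP_IF_FALSE → pop True; no jump
LOAD_FAST_LOAD_FAST w,a → push 53,18
BINARY_OP + → 53 + 18 = 71
STORE_FAST w → w=71
LOAD_FAST i → push 3
LOAD_CONST → push 1
BINARY_OP + → 3 + 1 = 4
STORE_FAST i → i=4
LOAD_FAST i → push 4
LOAD_CONST → push 5
COMPARE_OP bool(<) → 4 vs 5 = True
POP_JUMP_IF_FALSE → pop True; no jump
LOAD_FAST_LOAD_FAST w,a → push 71,18
BINARY_OP + → 71 + 18 = 89
STORE_FAST w → w=89
LOAD_FAST i → push 4
LOAD_CONST → push 1
BINARY_OP + → 4 + 1 = 5
STORE_FAST i → i=5
LOAD_FAST i → push 5
LOAD_CONST → push 5
COMPARE_OP bool(<) → 5 vs 5 = False
POP_JUMP_IF_FALSE → pop False; jump
LOAD_FAST w → push 89
RETURN_VALUE → return 89.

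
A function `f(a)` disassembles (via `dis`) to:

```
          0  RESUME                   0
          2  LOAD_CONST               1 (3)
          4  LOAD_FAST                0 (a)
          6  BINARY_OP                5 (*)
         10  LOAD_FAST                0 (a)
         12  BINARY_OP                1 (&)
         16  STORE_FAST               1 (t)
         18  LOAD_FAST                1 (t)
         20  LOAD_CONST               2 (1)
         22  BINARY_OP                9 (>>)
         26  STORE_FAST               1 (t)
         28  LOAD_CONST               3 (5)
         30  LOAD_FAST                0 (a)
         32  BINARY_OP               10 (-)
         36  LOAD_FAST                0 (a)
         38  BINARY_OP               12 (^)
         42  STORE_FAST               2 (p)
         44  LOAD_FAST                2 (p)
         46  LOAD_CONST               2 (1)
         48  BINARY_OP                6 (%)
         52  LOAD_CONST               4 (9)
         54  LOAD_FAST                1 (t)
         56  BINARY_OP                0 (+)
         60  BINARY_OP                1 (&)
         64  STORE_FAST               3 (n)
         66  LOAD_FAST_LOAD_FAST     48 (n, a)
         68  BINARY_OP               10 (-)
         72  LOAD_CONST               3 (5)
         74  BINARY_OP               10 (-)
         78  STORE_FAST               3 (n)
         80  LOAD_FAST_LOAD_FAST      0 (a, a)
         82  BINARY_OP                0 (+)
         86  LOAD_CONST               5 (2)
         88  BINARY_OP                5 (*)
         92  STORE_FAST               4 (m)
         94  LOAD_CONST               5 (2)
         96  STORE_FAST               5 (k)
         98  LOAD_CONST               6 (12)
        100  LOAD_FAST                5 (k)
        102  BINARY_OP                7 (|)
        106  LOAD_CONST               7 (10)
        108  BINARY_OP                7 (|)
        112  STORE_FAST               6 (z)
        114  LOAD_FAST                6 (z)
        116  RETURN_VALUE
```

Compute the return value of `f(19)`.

LOAD_CONST → push 3. Stack: [3]
LOAD_FAST a → push 19. Stack: [3, 19]
BINARY_OP * → 3 * 19 = 57. Stack: [57]
LOAD_FAST a → push 19. Stack: [57, 19]
BINARY_OP & → 57 & 19 = 17. Stack: [17]
STORE_FAST t → t=17. Stack: []
LOAD_FAST t → push 17. Stack: [17]
LOAD_CONST → push 1. Stack: [17, 1]
BINARY_OP >> → 17 >> 1 = 8. Stack: [8]
STORE_FAST t → t=8. Stack: []
LOAD_CONST → push 5. Stack: [5]
LOAD_FAST a → push 19. Stack: [5, 19]
BINARY_OP - → 5 - 19 = -14. Stack: [-14]
LOAD_FAST a → push 19. Stack: [-14, 19]
BINARY_OP ^ → -14 ^ 19 = -31. Stack: [-31]
STORE_FAST p → p=-31. Stack: []
LOAD_FAST p → push -31. Stack: [-31]
LOAD_CONST → push 1. Stack: [-31, 1]
BINARY_OP % → -31 % 1 = 0. Stack: [0]
LOAD_CONST → push 9. Stack: [0, 9]
LOAD_FAST t → push 8. Stack: [0, 9, 8]
BINARY_OP + → 9 + 8 = 17. Stack: [0, 17]
BINARY_OP & → 0 & 17 = 0. Stack: [0]
STORE_FAST n → n=0. Stack: []
LOAD_FAST_LOAD_FAST n,a → push 0,19. Stack: [0, 19]
BINARY_OP - → 0 - 19 = -19. Stack: [-19]
LOAD_CONST → push 5. Stack: [-19, 5]
BINARY_OP - → -19 - 5 = -24. Stack: [-24]
STORE_FAST n → n=-24. Stack: []
LOAD_FAST_LOAD_FAST a,a → push 19,19. Stack: [19, 19]
BINARY_OP + → 19 + 19 = 38. Stack: [38]
LOAD_CONST → push 2. Stack: [38, 2]
BINARY_OP * → 38 * 2 = 76. Stack: [76]
STORE_FAST m → m=76. Stack: []
LOAD_CONST → push 2. Stack: [2]
STORE_FAST k → k=2. Stack: []
LOAD_CONST → push 12. Stack: [12]
LOAD_FAST k → push 2. Stack: [12, 2]
BINARY_OP | → 12 | 2 = 14. Stack: [14]
LOAD_CONST → push 10. Stack: [14, 10]
BINARY_OP | → 14 | 10 = 14. Stack: [14]
STORE_FAST z → z=14. Stack: []
LOAD_FAST z → push 14. Stack: [14]
RETURN_VALUE → return 14.

14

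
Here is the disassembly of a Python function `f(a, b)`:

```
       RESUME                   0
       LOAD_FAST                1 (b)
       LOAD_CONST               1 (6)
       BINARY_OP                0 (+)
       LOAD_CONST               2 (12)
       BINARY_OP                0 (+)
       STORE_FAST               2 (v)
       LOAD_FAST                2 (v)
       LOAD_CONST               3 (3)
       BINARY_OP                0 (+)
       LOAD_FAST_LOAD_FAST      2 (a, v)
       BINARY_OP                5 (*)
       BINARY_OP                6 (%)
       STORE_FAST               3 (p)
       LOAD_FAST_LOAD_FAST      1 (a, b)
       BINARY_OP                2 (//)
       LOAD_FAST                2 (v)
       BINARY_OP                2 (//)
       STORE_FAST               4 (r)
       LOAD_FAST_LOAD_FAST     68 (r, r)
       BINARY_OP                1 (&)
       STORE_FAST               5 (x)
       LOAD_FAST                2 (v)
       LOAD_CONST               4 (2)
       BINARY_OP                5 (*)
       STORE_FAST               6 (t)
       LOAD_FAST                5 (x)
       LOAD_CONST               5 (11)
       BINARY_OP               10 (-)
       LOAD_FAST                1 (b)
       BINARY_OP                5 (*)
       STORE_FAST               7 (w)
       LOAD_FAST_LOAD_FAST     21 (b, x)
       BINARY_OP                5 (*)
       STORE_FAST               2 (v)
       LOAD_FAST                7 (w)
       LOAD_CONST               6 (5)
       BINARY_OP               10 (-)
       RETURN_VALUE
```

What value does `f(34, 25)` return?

-280

LOAD_FAST b → push 25. Stack: [25]
LOAD_CONST → push 6. Stack: [25, 6]
BINARY_OP + → 25 + 6 = 31. Stack: [31]
LOAD_CONST → push 12. Stack: [31, 12]
BINARY_OP + → 31 + 12 = 43. Stack: [43]
STORE_FAST v → v=43. Stack: []
LOAD_FAST v → push 43. Stack: [43]
LOAD_CONST → push 3. Stack: [43, 3]
BINARY_OP + → 43 + 3 = 46. Stack: [46]
LOAD_FAST_LOAD_FAST a,v → push 34,43. Stack: [46, 34, 43]
BINARY_OP * → 34 * 43 = 1462. Stack: [46, 1462]
BINARY_OP % → 46 % 1462 = 46. Stack: [46]
STORE_FAST p → p=46. Stack: []
LOAD_FAST_LOAD_FAST a,b → push 34,25. Stack: [34, 25]
BINARY_OP // → 34 // 25 = 1. Stack: [1]
LOAD_FAST v → push 43. Stack: [1, 43]
BINARY_OP // → 1 // 43 = 0. Stack: [0]
STORE_FAST r → r=0. Stack: []
LOAD_FAST_LOAD_FAST r,r → push 0,0. Stack: [0, 0]
BINARY_OP & → 0 & 0 = 0. Stack: [0]
STORE_FAST x → x=0. Stack: []
LOAD_FAST v → push 43. Stack: [43]
LOAD_CONST → push 2. Stack: [43, 2]
BINARY_OP * → 43 * 2 = 86. Stack: [86]
STORE_FAST t → t=86. Stack: []
LOAD_FAST x → push 0. Stack: [0]
LOAD_CONST → push 11. Stack: [0, 11]
BINARY_OP - → 0 - 11 = -11. Stack: [-11]
LOAD_FAST b → push 25. Stack: [-11, 25]
BINARY_OP * → -11 * 25 = -275. Stack: [-275]
STORE_FAST w → w=-275. Stack: []
LOAD_FAST_LOAD_FAST b,x → push 25,0. Stack: [25, 0]
BINARY_OP * → 25 * 0 = 0. Stack: [0]
STORE_FAST v → v=0. Stack: []
LOAD_FAST w → push -275. Stack: [-275]
LOAD_CONST → push 5. Stack: [-275, 5]
BINARY_OP - → -275 - 5 = -280. Stack: [-280]
RETURN_VALUE → return -280.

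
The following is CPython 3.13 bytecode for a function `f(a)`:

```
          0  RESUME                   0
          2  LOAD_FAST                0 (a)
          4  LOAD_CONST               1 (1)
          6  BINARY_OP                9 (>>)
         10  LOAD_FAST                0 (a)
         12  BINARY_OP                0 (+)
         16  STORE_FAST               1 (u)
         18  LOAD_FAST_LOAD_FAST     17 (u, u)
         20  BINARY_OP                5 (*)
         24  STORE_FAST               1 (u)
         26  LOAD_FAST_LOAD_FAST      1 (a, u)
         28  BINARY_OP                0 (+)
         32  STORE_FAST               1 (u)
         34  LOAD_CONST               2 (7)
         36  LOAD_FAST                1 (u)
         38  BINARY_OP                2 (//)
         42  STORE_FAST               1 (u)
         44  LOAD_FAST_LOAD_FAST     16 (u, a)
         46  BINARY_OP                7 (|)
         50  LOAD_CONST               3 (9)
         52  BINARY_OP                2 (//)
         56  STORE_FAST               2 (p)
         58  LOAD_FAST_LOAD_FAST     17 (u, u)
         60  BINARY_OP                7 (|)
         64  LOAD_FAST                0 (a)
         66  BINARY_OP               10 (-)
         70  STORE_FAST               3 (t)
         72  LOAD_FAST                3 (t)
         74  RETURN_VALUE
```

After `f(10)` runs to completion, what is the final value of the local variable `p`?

LOAD_FAST a → push 10. Stack: [10]
LOAD_CONST → push 1. Stack: [10, 1]
BINARY_OP >> → 10 >> 1 = 5. Stack: [5]
LOAD_FAST a → push 10. Stack: [5, 10]
BINARY_OP + → 5 + 10 = 15. Stack: [15]
STORE_FAST u → u=15. Stack: []
LOAD_FAST_LOAD_FAST u,u → push 15,15. Stack: [15, 15]
BINARY_OP * → 15 * 15 = 225. Stack: [225]
STORE_FAST u → u=225. Stack: []
LOAD_FAST_LOAD_FAST a,u → push 10,225. Stack: [10, 225]
BINARY_OP + → 10 + 225 = 235. Stack: [235]
STORE_FAST u → u=235. Stack: []
LOAD_CONST → push 7. Stack: [7]
LOAD_FAST u → push 235. Stack: [7, 235]
BINARY_OP // → 7 // 235 = 0. Stack: [0]
STORE_FAST u → u=0. Stack: []
LOAD_FAST_LOAD_FAST u,a → push 0,10. Stack: [0, 10]
BINARY_OP | → 0 | 10 = 10. Stack: [10]
LOAD_CONST → push 9. Stack: [10, 9]
BINARY_OP // → 10 // 9 = 1. Stack: [1]
STORE_FAST p → p=1. Stack: []
LOAD_FAST_LOAD_FAST u,u → push 0,0. Stack: [0, 0]
BINARY_OP | → 0 | 0 = 0. Stack: [0]
LOAD_FAST a → push 10. Stack: [0, 10]
BINARY_OP - → 0 - 10 = -10. Stack: [-10]
STORE_FAST t → t=-10. Stack: []
LOAD_FAST t → push -10. Stack: [-10]
RETURN_VALUE → return -10.

1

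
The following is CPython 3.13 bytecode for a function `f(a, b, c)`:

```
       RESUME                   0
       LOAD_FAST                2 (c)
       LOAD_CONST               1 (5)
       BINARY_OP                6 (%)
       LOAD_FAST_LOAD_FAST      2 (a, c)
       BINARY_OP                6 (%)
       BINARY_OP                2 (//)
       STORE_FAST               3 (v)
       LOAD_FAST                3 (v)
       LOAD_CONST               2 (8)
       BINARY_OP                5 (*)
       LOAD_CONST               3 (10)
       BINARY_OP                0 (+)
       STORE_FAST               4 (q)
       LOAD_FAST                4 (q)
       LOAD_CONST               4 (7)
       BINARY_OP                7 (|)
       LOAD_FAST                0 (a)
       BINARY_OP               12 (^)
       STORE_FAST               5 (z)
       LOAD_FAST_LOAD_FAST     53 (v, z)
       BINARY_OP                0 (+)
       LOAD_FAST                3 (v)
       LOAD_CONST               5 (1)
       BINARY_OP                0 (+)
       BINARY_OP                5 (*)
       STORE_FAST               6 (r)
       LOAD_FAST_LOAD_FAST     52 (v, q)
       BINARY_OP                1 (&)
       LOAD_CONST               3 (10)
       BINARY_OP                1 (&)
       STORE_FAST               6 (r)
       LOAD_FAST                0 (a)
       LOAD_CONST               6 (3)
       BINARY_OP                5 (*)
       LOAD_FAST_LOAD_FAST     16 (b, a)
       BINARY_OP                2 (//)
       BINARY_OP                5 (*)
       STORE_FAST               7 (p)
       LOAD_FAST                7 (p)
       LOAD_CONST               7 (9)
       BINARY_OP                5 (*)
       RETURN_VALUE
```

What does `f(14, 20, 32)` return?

378

LOAD_FAST c → push 32. Stack: [32]
LOAD_CONST → push 5. Stack: [32, 5]
BINARY_OP % → 32 % 5 = 2. Stack: [2]
LOAD_FAST_LOAD_FAST a,c → push 14,32. Stack: [2, 14, 32]
BINARY_OP % → 14 % 32 = 14. Stack: [2, 14]
BINARY_OP // → 2 // 14 = 0. Stack: [0]
STORE_FAST v → v=0. Stack: []
LOAD_FAST v → push 0. Stack: [0]
LOAD_CONST → push 8. Stack: [0, 8]
BINARY_OP * → 0 * 8 = 0. Stack: [0]
LOAD_CONST → push 10. Stack: [0, 10]
BINARY_OP + → 0 + 10 = 10. Stack: [10]
STORE_FAST q → q=10. Stack: []
LOAD_FAST q → push 10. Stack: [10]
LOAD_CONST → push 7. Stack: [10, 7]
BINARY_OP | → 10 | 7 = 15. Stack: [15]
LOAD_FAST a → push 14. Stack: [15, 14]
BINARY_OP ^ → 15 ^ 14 = 1. Stack: [1]
STORE_FAST z → z=1. Stack: []
LOAD_FAST_LOAD_FAST v,z → push 0,1. Stack: [0, 1]
BINARY_OP + → 0 + 1 = 1. Stack: [1]
LOAD_FAST v → push 0. Stack: [1, 0]
LOAD_CONST → push 1. Stack: [1, 0, 1]
BINARY_OP + → 0 + 1 = 1. Stack: [1, 1]
BINARY_OP * → 1 * 1 = 1. Stack: [1]
STORE_FAST r → r=1. Stack: []
LOAD_FAST_LOAD_FAST v,q → push 0,10. Stack: [0, 10]
BINARY_OP & → 0 & 10 = 0. Stack: [0]
LOAD_CONST → push 10. Stack: [0, 10]
BINARY_OP & → 0 & 10 = 0. Stack: [0]
STORE_FAST r → r=0. Stack: []
LOAD_FAST a → push 14. Stack: [14]
LOAD_CONST → push 3. Stack: [14, 3]
BINARY_OP * → 14 * 3 = 42. Stack: [42]
LOAD_FAST_LOAD_FAST b,a → push 20,14. Stack: [42, 20, 14]
BINARY_OP // → 20 // 14 = 1. Stack: [42, 1]
BINARY_OP * → 42 * 1 = 42. Stack: [42]
STORE_FAST p → p=42. Stack: []
LOAD_FAST p → push 42. Stack: [42]
LOAD_CONST → push 9. Stack: [42, 9]
BINARY_OP * → 42 * 9 = 378. Stack: [378]
RETURN_VALUE → return 378.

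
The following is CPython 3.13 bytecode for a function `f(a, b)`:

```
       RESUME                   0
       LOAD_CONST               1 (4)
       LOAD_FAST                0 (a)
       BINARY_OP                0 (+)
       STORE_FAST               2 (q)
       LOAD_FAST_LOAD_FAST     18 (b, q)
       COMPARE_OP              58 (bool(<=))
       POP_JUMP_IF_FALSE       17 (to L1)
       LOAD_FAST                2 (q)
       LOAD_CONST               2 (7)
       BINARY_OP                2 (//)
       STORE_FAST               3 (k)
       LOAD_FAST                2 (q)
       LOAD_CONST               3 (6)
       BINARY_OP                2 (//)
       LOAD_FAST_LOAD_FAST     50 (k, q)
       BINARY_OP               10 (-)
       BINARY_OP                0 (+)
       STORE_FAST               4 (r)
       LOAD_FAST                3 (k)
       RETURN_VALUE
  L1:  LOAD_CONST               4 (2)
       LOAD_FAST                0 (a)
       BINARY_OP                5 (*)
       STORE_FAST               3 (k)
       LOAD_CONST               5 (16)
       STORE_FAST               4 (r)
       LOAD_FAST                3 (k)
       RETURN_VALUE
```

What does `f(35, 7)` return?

LOAD_CONST → push 4. Stack: [4]
LOAD_FAST a → push 35. Stack: [4, 35]
BINARY_OP + → 4 + 35 = 39. Stack: [39]
STORE_FAST q → q=39. Stack: []
LOAD_FAST_LOAD_FAST b,q → push 7,39. Stack: [7, 39]
COMPARE_OP bool(<=) → 7 vs 39 = True. Stack: [True]
POP_JUMP_IF_FALSE → pop True; no jump. Stack: []
LOAD_FAST q → push 39. Stack: [39]
LOAD_CONST → push 7. Stack: [39, 7]
BINARY_OP // → 39 // 7 = 5. Stack: [5]
STORE_FAST k → k=5. Stack: []
LOAD_FAST q → push 39. Stack: [39]
LOAD_CONST → push 6. Stack: [39, 6]
BINARY_OP // → 39 // 6 = 6. Stack: [6]
LOAD_FAST_LOAD_FAST k,q → push 5,39. Stack: [6, 5, 39]
BINARY_OP - → 5 - 39 = -34. Stack: [6, -34]
BINARY_OP + → 6 + -34 = -28. Stack: [-28]
STORE_FAST r → r=-28. Stack: []
LOAD_FAST k → push 5. Stack: [5]
RETURN_VALUE → return 5.

5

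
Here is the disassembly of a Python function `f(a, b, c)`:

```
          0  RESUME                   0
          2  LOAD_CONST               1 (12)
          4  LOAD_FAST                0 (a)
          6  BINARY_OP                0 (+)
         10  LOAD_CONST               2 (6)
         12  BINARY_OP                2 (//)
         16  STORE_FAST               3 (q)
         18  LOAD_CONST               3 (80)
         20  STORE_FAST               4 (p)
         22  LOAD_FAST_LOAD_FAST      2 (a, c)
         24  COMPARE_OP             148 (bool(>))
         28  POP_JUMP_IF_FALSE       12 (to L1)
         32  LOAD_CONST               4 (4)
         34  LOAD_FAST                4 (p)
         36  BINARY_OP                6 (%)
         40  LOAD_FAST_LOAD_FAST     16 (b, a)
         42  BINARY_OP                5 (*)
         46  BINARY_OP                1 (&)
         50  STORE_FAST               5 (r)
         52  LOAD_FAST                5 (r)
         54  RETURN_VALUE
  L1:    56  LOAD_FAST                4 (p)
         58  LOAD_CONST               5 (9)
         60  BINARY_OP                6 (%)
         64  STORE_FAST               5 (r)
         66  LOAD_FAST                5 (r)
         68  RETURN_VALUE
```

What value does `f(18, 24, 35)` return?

8

LOAD_CONST → push 12. Stack: [12]
LOAD_FAST a → push 18. Stack: [12, 18]
BINARY_OP + → 12 + 18 = 30. Stack: [30]
LOAD_CONST → push 6. Stack: [30, 6]
BINARY_OP // → 30 // 6 = 5. Stack: [5]
STORE_FAST q → q=5. Stack: []
LOAD_CONST → push 80. Stack: [80]
STORE_FAST p → p=80. Stack: []
LOAD_FAST_LOAD_FAST a,c → push 18,35. Stack: [18, 35]
COMPARE_OP bool(>) → 18 vs 35 = False. Stack: [False]
POP_JUMP_IF_FALSE → pop False; jump. Stack: []
LOAD_FAST p → push 80. Stack: [80]
LOAD_CONST → push 9. Stack: [80, 9]
BINARY_OP % → 80 % 9 = 8. Stack: [8]
STORE_FAST r → r=8. Stack: []
LOAD_FAST r → push 8. Stack: [8]
RETURN_VALUE → return 8.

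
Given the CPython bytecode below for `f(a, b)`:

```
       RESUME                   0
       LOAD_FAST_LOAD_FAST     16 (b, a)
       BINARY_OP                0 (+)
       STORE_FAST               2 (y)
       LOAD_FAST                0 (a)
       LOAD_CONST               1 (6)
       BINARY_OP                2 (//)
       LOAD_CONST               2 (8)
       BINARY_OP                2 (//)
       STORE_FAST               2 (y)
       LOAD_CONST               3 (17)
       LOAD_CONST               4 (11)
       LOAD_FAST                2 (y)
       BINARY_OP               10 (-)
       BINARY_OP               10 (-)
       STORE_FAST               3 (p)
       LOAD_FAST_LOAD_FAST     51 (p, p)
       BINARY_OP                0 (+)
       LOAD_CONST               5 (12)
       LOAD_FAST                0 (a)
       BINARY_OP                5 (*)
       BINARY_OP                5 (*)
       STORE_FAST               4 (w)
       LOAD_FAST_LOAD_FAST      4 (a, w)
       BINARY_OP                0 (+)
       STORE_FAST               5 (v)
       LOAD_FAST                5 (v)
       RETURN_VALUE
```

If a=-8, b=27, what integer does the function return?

-968

LOAD_FAST_LOAD_FAST b,a → push 27,-8. Stack: [27, -8]
BINARY_OP + → 27 + -8 = 19. Stack: [19]
STORE_FAST y → y=19. Stack: []
LOAD_FAST a → push -8. Stack: [-8]
LOAD_CONST → push 6. Stack: [-8, 6]
BINARY_OP // → -8 // 6 = -2. Stack: [-2]
LOAD_CONST → push 8. Stack: [-2, 8]
BINARY_OP // → -2 // 8 = -1. Stack: [-1]
STORE_FAST y → y=-1. Stack: []
LOAD_CONST → push 17. Stack: [17]
LOAD_CONST → push 11. Stack: [17, 11]
LOAD_FAST y → push -1. Stack: [17, 11, -1]
BINARY_OP - → 11 - -1 = 12. Stack: [17, 12]
BINARY_OP - → 17 - 12 = 5. Stack: [5]
STORE_FAST p → p=5. Stack: []
LOAD_FAST_LOAD_FAST p,p → push 5,5. Stack: [5, 5]
BINARY_OP + → 5 + 5 = 10. Stack: [10]
LOAD_CONST → push 12. Stack: [10, 12]
LOAD_FAST a → push -8. Stack: [10, 12, -8]
BINARY_OP * → 12 * -8 = -96. Stack: [10, -96]
BINARY_OP * → 10 * -96 = -960. Stack: [-960]
STORE_FAST w → w=-960. Stack: []
LOAD_FAST_LOAD_FAST a,w → push -8,-960. Stack: [-8, -960]
BINARY_OP + → -8 + -960 = -968. Stack: [-968]
STORE_FAST v → v=-968. Stack: []
LOAD_FAST v → push -968. Stack: [-968]
RETURN_VALUE → return -968.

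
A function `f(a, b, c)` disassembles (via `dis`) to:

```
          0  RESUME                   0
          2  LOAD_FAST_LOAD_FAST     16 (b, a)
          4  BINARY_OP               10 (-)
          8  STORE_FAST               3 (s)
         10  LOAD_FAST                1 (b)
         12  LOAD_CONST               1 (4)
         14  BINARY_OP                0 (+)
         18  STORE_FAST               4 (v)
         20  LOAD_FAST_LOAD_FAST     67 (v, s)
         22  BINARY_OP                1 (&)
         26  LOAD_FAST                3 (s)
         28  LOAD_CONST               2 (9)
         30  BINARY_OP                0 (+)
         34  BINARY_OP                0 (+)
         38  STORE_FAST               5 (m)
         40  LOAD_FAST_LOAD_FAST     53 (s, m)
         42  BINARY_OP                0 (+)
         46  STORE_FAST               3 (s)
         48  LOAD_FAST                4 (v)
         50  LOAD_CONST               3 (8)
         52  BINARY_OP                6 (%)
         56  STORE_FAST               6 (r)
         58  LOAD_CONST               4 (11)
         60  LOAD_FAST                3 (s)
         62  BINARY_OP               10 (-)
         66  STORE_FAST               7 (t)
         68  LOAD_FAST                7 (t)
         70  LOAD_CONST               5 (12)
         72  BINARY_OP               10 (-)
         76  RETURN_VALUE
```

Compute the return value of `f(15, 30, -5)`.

-42

LOAD_FAST_LOAD_FAST b,a → push 30,15. Stack: [30, 15]
BINARY_OP - → 30 - 15 = 15. Stack: [15]
STORE_FAST s → s=15. Stack: []
LOAD_FAST b → push 30. Stack: [30]
LOAD_CONST → push 4. Stack: [30, 4]
BINARY_OP + → 30 + 4 = 34. Stack: [34]
STORE_FAST v → v=34. Stack: []
LOAD_FAST_LOAD_FAST v,s → push 34,15. Stack: [34, 15]
BINARY_OP & → 34 & 15 = 2. Stack: [2]
LOAD_FAST s → push 15. Stack: [2, 15]
LOAD_CONST → push 9. Stack: [2, 15, 9]
BINARY_OP + → 15 + 9 = 24. Stack: [2, 24]
BINARY_OP + → 2 + 24 = 26. Stack: [26]
STORE_FAST m → m=26. Stack: []
LOAD_FAST_LOAD_FAST s,m → push 15,26. Stack: [15, 26]
BINARY_OP + → 15 + 26 = 41. Stack: [41]
STORE_FAST s → s=41. Stack: []
LOAD_FAST v → push 34. Stack: [34]
LOAD_CONST → push 8. Stack: [34, 8]
BINARY_OP % → 34 % 8 = 2. Stack: [2]
STORE_FAST r → r=2. Stack: []
LOAD_CONST → push 11. Stack: [11]
LOAD_FAST s → push 41. Stack: [11, 41]
BINARY_OP - → 11 - 41 = -30. Stack: [-30]
STORE_FAST t → t=-30. Stack: []
LOAD_FAST t → push -30. Stack: [-30]
LOAD_CONST → push 12. Stack: [-30, 12]
BINARY_OP - → -30 - 12 = -42. Stack: [-42]
RETURN_VALUE → return -42.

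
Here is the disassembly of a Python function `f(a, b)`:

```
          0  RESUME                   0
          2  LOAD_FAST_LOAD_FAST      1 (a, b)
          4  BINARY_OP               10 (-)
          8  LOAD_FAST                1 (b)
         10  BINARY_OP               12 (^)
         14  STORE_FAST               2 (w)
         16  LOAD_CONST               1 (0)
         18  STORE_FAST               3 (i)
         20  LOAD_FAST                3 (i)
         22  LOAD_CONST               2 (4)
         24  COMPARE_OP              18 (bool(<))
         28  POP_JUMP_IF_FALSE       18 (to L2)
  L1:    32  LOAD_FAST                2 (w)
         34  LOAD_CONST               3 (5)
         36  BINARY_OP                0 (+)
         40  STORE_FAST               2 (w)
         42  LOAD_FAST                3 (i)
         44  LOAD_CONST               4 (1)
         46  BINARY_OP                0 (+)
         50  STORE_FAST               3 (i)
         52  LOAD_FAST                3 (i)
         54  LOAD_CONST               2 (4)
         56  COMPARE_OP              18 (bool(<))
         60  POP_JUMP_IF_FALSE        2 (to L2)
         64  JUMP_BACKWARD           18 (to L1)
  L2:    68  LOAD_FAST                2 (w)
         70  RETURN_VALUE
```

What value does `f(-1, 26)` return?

LOAD_FAST_LOAD_FAST a,b → push -1,26. Stack: [-1, 26]
BINARY_OP - → -1 - 26 = -27. Stack: [-27]
LOAD_FAST b → push 26. Stack: [-27, 26]
BINARY_OP ^ → -27 ^ 26 = -1. Stack: [-1]
STORE_FAST w → w=-1. Stack: []
LOAD_CONST → push 0. Stack: [0]
STORE_FAST i → i=0. Stack: []
LOAD_FAST i → push 0. Stack: [0]
LOAD_CONST → push 4. Stack: [0, 4]
COMPARE_OP bool(<) → 0 vs 4 = True. Stack: [True]
POP_JUMP_IF_FALSE → pop True; no jump. Stack: []
LOAD_FAST w → push -1. Stack: [-1]
LOAD_CONST → push 5. Stack: [-1, 5]
BINARY_OP + → -1 + 5 = 4. Stack: [4]
STORE_FAST w → w=4. Stack: []
LOAD_FAST i → push 0. Stack: [0]
LOAD_CONST → push 1. Stack: [0, 1]
BINARY_OP + → 0 + 1 = 1. Stack: [1]
STORE_FAST i → i=1. Stack: []
LOAD_FAST i → push 1. Stack: [1]
LOAD_CONST → push 4. Stack: [1, 4]
COMPARE_OP bool(<) → 1 vs 4 = True. Stack: [True]
POP_JUMP_IF_FALSE → pop True; no jump. Stack: []
LOAD_FAST w → push 4. Stack: [4]
LOAD_CONST → push 5. Stack: [4, 5]
BINARY_OP + → 4 + 5 = 9. Stack: [9]
STORE_FAST w → w=9. Stack: []
LOAD_FAST i → push 1. Stack: [1]
LOAD_CONST → push 1. Stack: [1, 1]
BINARY_OP + → 1 + 1 = 2. Stack: [2]
STORE_FAST i → i=2. Stack: []
LOAD_FAST i → push 2. Stack: [2]
LOAD_CONST → push 4. Stack: [2, 4]
COMPARE_OP bool(<) → 2 vs 4 = True. Stack: [True]
POP_JUMP_IF_FALSE → pop True; no jump. Stack: []
LOAD_FAST w → push 9. Stack: [9]
LOAD_CONST → push 5. Stack: [9, 5]
BINARY_OP + → 9 + 5 = 14. Stack: [14]
STORE_FAST w → w=14. Stack: []
LOAD_FAST i → push 2. Stack: [2]
LOAD_CONST → push 1. Stack: [2, 1]
BINARY_OP + → 2 + 1 = 3. Stack: [3]
STORE_FAST i → i=3. Stack: []
LOAD_FAST i → push 3. Stack: [3]
LOAD_CONST → push 4. Stack: [3, 4]
COMPARE_OP bool(<) → 3 vs 4 = True. Stack: [True]
POP_JUMP_IF_FALSE → pop True; no jump. Stack: []
LOAD_FAST w → push 14. Stack: [14]
LOAD_CONST → push 5. Stack: [14, 5]
BINARY_OP + → 14 + 5 = 19. Stack: [19]
STORE_FAST w → w=19. Stack: []
LOAD_FAST i → push 3. Stack: [3]
LOAD_CONST → push 1. Stack: [3, 1]
BINARY_OP + → 3 + 1 = 4. Stack: [4]
STORE_FAST i → i=4. Stack: []
LOAD_FAST i → push 4. Stack: [4]
LOAD_CONST → push 4. Stack: [4, 4]
COMPARE_OP bool(<) → 4 vs 4 = False. Stack: [False]
POP_JUMP_IF_FALSE → pop False; jump. Stack: []
LOAD_FAST w → push 19. Stack: [19]
RETURN_VALUE → return 19.

19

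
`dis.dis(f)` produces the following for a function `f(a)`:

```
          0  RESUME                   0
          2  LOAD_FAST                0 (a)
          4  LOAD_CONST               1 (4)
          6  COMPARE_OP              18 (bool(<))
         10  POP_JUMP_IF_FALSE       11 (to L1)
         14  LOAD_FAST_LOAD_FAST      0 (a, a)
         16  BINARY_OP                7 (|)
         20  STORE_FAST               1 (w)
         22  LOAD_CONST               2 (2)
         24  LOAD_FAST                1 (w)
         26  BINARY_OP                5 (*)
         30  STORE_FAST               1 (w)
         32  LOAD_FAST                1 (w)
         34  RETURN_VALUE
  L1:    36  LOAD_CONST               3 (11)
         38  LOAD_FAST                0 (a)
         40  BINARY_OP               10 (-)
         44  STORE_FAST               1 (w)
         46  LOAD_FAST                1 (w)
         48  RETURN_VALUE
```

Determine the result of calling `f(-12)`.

LOAD_FAST a → push -12. Stack: [-12]
LOAD_CONST → push 4. Stack: [-12, 4]
COMPARE_OP bool(<) → -12 vs 4 = True. Stack: [True]
POP_JUMP_IF_FALSE → pop True; no jump. Stack: []
LOAD_FAST_LOAD_FAST a,a → push -12,-12. Stack: [-12, -12]
BINARY_OP | → -12 | -12 = -12. Stack: [-12]
STORE_FAST w → w=-12. Stack: []
LOAD_CONST → push 2. Stack: [2]
LOAD_FAST w → push -12. Stack: [2, -12]
BINARY_OP * → 2 * -12 = -24. Stack: [-24]
STORE_FAST w → w=-24. Stack: []
LOAD_FAST w → push -24. Stack: [-24]
RETURN_VALUE → return -24.

-24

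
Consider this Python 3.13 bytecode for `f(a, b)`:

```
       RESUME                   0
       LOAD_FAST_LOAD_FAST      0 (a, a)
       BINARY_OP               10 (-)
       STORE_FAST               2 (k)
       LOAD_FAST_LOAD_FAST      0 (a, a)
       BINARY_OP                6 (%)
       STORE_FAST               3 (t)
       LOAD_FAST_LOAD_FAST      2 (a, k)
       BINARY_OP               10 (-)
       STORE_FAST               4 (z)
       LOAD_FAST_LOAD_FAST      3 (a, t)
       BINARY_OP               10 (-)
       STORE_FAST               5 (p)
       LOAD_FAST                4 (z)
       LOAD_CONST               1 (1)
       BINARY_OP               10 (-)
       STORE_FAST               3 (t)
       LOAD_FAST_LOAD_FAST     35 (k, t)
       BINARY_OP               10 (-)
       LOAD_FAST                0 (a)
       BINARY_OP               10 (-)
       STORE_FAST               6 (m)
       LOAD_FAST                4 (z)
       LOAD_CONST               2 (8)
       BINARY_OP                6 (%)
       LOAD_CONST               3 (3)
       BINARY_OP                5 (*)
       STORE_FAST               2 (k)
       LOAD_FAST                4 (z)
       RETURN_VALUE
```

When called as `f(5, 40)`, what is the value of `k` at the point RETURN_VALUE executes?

15

LOAD_FAST_LOAD_FAST a,a → push 5,5. Stack: [5, 5]
BINARY_OP - → 5 - 5 = 0. Stack: [0]
STORE_FAST k → k=0. Stack: []
LOAD_FAST_LOAD_FAST a,a → push 5,5. Stack: [5, 5]
BINARY_OP % → 5 % 5 = 0. Stack: [0]
STORE_FAST t → t=0. Stack: []
LOAD_FAST_LOAD_FAST a,k → push 5,0. Stack: [5, 0]
BINARY_OP - → 5 - 0 = 5. Stack: [5]
STORE_FAST z → z=5. Stack: []
LOAD_FAST_LOAD_FAST a,t → push 5,0. Stack: [5, 0]
BINARY_OP - → 5 - 0 = 5. Stack: [5]
STORE_FAST p → p=5. Stack: []
LOAD_FAST z → push 5. Stack: [5]
LOAD_CONST → push 1. Stack: [5, 1]
BINARY_OP - → 5 - 1 = 4. Stack: [4]
STORE_FAST t → t=4. Stack: []
LOAD_FAST_LOAD_FAST k,t → push 0,4. Stack: [0, 4]
BINARY_OP - → 0 - 4 = -4. Stack: [-4]
LOAD_FAST a → push 5. Stack: [-4, 5]
BINARY_OP - → -4 - 5 = -9. Stack: [-9]
STORE_FAST m → m=-9. Stack: []
LOAD_FAST z → push 5. Stack: [5]
LOAD_CONST → push 8. Stack: [5, 8]
BINARY_OP % → 5 % 8 = 5. Stack: [5]
LOAD_CONST → push 3. Stack: [5, 3]
BINARY_OP * → 5 * 3 = 15. Stack: [15]
STORE_FAST k → k=15. Stack: []
LOAD_FAST z → push 5. Stack: [5]
RETURN_VALUE → return 5.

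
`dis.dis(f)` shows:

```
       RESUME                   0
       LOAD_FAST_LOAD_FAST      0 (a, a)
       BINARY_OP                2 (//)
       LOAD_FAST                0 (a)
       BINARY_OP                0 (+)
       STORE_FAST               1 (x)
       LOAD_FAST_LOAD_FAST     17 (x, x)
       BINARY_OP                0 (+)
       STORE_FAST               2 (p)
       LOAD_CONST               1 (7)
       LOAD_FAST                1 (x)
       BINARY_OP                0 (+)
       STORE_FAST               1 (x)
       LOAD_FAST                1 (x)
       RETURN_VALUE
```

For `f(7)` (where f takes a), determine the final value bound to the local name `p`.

16

LOAD_FAST_LOAD_FAST a,a → push 7,7. Stack: [7, 7]
BINARY_OP // → 7 // 7 = 1. Stack: [1]
LOAD_FAST a → push 7. Stack: [1, 7]
BINARY_OP + → 1 + 7 = 8. Stack: [8]
STORE_FAST x → x=8. Stack: []
LOAD_FAST_LOAD_FAST x,x → push 8,8. Stack: [8, 8]
BINARY_OP + → 8 + 8 = 16. Stack: [16]
STORE_FAST p → p=16. Stack: []
LOAD_CONST → push 7. Stack: [7]
LOAD_FAST x → push 8. Stack: [7, 8]
BINARY_OP + → 7 + 8 = 15. Stack: [15]
STORE_FAST x → x=15. Stack: []
LOAD_FAST x → push 15. Stack: [15]
RETURN_VALUE → return 15.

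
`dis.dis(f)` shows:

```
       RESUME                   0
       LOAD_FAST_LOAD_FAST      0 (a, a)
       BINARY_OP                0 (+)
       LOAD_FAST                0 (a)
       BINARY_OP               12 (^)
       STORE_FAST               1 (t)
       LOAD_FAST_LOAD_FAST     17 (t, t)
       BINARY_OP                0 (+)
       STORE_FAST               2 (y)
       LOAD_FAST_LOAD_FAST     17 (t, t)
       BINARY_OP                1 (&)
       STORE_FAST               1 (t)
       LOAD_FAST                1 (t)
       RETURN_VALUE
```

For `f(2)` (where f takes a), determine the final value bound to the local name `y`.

LOAD_FAST_LOAD_FAST a,a → push 2,2. Stack: [2, 2]
BINARY_OP + → 2 + 2 = 4. Stack: [4]
LOAD_FAST a → push 2. Stack: [4, 2]
BINARY_OP ^ → 4 ^ 2 = 6. Stack: [6]
STORE_FAST t → t=6. Stack: []
LOAD_FAST_LOAD_FAST t,t → push 6,6. Stack: [6, 6]
BINARY_OP + → 6 + 6 = 12. Stack: [12]
STORE_FAST y → y=12. Stack: []
LOAD_FAST_LOAD_FAST t,t → push 6,6. Stack: [6, 6]
BINARY_OP & → 6 & 6 = 6. Stack: [6]
STORE_FAST t → t=6. Stack: []
LOAD_FAST t → push 6. Stack: [6]
RETURN_VALUE → return 6.

12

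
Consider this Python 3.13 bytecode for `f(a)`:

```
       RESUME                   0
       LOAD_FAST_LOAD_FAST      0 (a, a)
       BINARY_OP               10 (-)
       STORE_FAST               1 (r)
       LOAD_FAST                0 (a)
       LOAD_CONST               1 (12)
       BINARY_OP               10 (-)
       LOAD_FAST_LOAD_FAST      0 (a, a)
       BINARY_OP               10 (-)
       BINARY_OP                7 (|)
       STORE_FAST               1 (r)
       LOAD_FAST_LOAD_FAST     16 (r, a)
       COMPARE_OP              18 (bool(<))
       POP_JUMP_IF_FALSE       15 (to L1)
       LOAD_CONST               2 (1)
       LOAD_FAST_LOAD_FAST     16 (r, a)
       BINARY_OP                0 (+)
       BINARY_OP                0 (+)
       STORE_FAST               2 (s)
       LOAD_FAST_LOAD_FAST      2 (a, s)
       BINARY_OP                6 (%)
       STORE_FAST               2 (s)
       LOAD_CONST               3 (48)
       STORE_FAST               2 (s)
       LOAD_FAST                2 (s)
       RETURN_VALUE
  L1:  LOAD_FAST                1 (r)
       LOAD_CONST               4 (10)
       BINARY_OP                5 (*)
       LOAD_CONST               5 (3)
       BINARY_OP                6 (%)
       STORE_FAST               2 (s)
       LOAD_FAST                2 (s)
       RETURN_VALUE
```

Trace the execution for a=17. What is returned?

48

LOAD_FAST_LOAD_FAST a,a → push 17,17. Stack: [17, 17]
BINARY_OP - → 17 - 17 = 0. Stack: [0]
STORE_FAST r → r=0. Stack: []
LOAD_FAST a → push 17. Stack: [17]
LOAD_CONST → push 12. Stack: [17, 12]
BINARY_OP - → 17 - 12 = 5. Stack: [5]
LOAD_FAST_LOAD_FAST a,a → push 17,17. Stack: [5, 17, 17]
BINARY_OP - → 17 - 17 = 0. Stack: [5, 0]
BINARY_OP | → 5 | 0 = 5. Stack: [5]
STORE_FAST r → r=5. Stack: []
LOAD_FAST_LOAD_FAST r,a → push 5,17. Stack: [5, 17]
COMPARE_OP bool(<) → 5 vs 17 = True. Stack: [True]
POP_JUMP_IF_FALSE → pop True; no jump. Stack: []
LOAD_CONST → push 1. Stack: [1]
LOAD_FAST_LOAD_FAST r,a → push 5,17. Stack: [1, 5, 17]
BINARY_OP + → 5 + 17 = 22. Stack: [1, 22]
BINARY_OP + → 1 + 22 = 23. Stack: [23]
STORE_FAST s → s=23. Stack: []
LOAD_FAST_LOAD_FAST a,s → push 17,23. Stack: [17, 23]
BINARY_OP % → 17 % 23 = 17. Stack: [17]
STORE_FAST s → s=17. Stack: []
LOAD_CONST → push 48. Stack: [48]
STORE_FAST s → s=48. Stack: []
LOAD_FAST s → push 48. Stack: [48]
RETURN_VALUE → return 48.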